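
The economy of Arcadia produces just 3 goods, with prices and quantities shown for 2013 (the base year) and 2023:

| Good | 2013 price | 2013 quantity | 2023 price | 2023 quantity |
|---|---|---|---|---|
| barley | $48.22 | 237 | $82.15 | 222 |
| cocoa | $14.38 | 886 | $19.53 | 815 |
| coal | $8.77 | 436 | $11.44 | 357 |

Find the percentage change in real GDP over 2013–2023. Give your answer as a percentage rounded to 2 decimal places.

Real GDP 2013 = Nominal GDP 2013 = 48.22·237 + 14.38·886 + 8.77·436 = 27992.54.
Real GDP 2023 (at 2013 prices) = 48.22·222 + 14.38·815 + 8.77·357 = 25555.43.
Real growth = 25555.43/27992.54 − 1 = -0.0871.

-8.71%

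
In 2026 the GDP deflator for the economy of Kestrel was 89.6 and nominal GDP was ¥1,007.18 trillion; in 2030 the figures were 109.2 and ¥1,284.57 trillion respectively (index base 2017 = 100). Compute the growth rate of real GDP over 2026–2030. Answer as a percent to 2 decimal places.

Real GDP 2026 = 1007.18 / 0.896 = 1124.08.
Real GDP 2030 = 1284.57 / 1.092 = 1176.35.
Real growth = 1176.35 / 1124.08 − 1 = 0.0465.

4.65%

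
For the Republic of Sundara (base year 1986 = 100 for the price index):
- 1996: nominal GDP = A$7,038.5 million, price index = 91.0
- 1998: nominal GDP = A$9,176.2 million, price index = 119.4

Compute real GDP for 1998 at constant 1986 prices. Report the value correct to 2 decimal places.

A$7,685.26 million

Real GDP = Nominal / (price index/100) = 9176.2 / 1.194 = 7685.26.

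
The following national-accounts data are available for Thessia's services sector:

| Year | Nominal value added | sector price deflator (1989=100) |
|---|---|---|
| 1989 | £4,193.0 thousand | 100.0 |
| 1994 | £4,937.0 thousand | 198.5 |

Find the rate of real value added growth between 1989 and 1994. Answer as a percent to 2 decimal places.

-40.68%

Real value added 1989 = 4193.0 / 1.000 = 4193.00.
Real value added 1994 = 4937.0 / 1.985 = 2487.15.
Real growth = 2487.15 / 4193.00 − 1 = -0.4068.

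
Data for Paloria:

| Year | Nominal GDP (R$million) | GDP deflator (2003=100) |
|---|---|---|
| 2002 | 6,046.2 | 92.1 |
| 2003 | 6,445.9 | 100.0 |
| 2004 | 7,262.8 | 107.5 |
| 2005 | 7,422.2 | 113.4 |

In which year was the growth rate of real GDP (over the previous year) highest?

2003: real = 6445.9/1.000 = 6445.90; growth vs 2002 (6564.82) = -1.81%.
2004: real = 7262.8/1.075 = 6756.09; growth vs 2003 (6445.90) = 4.81%.
2005: real = 7422.2/1.134 = 6545.15; growth vs 2004 (6756.09) = -3.12%.

2004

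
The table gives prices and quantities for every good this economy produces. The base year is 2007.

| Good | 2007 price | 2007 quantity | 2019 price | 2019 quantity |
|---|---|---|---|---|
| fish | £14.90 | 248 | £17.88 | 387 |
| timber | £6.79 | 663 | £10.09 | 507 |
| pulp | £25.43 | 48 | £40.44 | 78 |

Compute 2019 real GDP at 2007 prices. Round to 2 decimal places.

Real GDP 2019 = Σ (p_2007 × q_2019) = 14.90·387 + 6.79·507 + 25.43·78 = 11192.37.

£11192.37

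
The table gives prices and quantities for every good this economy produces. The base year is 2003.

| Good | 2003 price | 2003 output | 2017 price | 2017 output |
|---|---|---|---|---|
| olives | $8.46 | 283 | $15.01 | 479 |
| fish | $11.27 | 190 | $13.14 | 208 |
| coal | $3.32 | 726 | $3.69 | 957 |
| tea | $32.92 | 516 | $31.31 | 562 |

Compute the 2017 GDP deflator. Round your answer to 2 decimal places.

110.60

Nominal GDP 2017 = 15.01·479 + 13.14·208 + 3.69·957 + 31.31·562 = 31050.46.
Real GDP 2017 (at 2003 prices) = 8.46·479 + 11.27·208 + 3.32·957 + 32.92·562 = 28074.78.
Deflator = Nominal/Real × 100 = 31050.46/28074.78 × 100 = 110.599.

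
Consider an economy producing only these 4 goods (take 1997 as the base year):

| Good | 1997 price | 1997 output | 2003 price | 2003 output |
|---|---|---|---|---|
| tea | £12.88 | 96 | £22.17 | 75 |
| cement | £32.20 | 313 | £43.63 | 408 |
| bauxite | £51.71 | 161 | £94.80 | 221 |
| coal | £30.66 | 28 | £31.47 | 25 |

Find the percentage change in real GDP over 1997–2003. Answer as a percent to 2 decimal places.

Real GDP 1997 = Nominal GDP 1997 = 12.88·96 + 32.20·313 + 51.71·161 + 30.66·28 = 20498.87.
Real GDP 2003 (at 1997 prices) = 12.88·75 + 32.20·408 + 51.71·221 + 30.66·25 = 26298.01.
Real growth = 26298.01/20498.87 − 1 = 0.2829.

28.29%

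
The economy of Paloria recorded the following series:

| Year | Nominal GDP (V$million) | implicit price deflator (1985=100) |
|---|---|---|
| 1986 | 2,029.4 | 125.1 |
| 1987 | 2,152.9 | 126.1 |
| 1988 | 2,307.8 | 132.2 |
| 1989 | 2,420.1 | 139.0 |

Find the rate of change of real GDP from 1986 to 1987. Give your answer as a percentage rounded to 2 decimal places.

Real GDP 1986 = 2029.4/1.251 = 1622.22.
Real GDP 1987 = 2152.9/1.261 = 1707.30.
Change = 1707.30/1622.22 − 1 = 0.0524.

5.24%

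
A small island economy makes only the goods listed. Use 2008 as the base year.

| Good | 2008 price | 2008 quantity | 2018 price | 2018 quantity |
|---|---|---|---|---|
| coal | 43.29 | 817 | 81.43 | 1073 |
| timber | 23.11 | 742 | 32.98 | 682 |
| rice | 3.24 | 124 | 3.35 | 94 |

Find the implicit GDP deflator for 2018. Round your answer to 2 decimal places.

Nominal GDP 2018 = 81.43·1073 + 32.98·682 + 3.35·94 = 110181.65.
Real GDP 2018 (at 2008 prices) = 43.29·1073 + 23.11·682 + 3.24·94 = 62515.75.
Deflator = Nominal/Real × 100 = 110181.65/62515.75 × 100 = 176.246.

176.25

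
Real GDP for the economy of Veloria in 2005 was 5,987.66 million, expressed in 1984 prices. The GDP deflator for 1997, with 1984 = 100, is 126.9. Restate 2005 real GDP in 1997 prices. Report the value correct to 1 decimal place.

Real GDP in 1997 prices = Real GDP in 1984 prices × (P_1997/P_1984) = 5987.66 × 1.269 = 7598.34.

7,598.3 million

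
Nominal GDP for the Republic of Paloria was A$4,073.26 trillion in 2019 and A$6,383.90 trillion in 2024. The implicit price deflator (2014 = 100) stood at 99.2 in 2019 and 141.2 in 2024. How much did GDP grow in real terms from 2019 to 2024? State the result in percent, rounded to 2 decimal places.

10.11%

Deflate each year: 2019 → 4073.26/0.992 = 4106.11; 2024 → 6383.90/1.412 = 4521.18.
So real GDP changed by 4521.18/4106.11 − 1 = 0.1011, i.e. 10.11%.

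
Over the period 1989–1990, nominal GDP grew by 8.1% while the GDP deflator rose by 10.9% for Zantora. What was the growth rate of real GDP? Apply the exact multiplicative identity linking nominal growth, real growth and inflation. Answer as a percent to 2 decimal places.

(1 + g_nom) = (1 + g_real)(1 + π), so g_real = 1.0810 / 1.1090 − 1 = -0.02525.

-2.52%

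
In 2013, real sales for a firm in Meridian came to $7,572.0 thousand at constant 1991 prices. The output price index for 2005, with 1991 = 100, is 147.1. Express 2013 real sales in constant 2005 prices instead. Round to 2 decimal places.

Real sales in 2005 prices = Real sales in 1991 prices × (P_2005/P_1991) = 7572.0 × 1.471 = 11138.41.

$11,138.41 thousand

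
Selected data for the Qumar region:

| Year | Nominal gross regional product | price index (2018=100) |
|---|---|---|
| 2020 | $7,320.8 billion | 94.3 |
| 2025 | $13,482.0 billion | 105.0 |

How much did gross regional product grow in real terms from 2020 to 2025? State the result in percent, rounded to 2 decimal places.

Deflate each year: 2020 → 7320.8/0.943 = 7763.31; 2025 → 13482.0/1.050 = 12840.00.
So real gross regional product changed by 12840.00/7763.31 − 1 = 0.6539, i.e. 65.39%.

65.39%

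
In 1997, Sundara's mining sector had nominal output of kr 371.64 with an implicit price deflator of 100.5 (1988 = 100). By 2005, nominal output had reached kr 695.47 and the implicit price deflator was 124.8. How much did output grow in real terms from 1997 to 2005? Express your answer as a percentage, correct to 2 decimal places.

50.70%

Deflate each year: 1997 → 371.64/1.005 = 369.79; 2005 → 695.47/1.248 = 557.27.
So real output changed by 557.27/369.79 − 1 = 0.5070, i.e. 50.70%.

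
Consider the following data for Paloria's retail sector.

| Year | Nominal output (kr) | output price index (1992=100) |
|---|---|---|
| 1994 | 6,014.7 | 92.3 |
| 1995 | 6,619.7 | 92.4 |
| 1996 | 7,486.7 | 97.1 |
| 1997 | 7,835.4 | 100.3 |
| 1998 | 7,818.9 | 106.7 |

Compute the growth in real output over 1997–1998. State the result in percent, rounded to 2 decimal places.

-6.20%

Real output 1997 = 7835.4/1.003 = 7811.96.
Real output 1998 = 7818.9/1.067 = 7327.93.
Change = 7327.93/7811.96 − 1 = -0.0620.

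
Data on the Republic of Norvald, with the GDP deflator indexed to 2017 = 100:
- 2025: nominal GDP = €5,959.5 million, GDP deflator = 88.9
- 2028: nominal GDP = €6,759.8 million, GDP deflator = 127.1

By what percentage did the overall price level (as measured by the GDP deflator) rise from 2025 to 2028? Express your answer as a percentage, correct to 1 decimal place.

Price-level change = 127.1 / 88.9 − 1 = 0.4297.

43.0%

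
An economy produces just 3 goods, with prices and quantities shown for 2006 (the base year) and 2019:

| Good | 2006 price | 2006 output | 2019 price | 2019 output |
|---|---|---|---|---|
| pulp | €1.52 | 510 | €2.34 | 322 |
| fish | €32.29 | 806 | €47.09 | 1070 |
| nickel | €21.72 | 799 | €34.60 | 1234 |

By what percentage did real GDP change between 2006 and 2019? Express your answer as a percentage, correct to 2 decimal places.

40.06%

Real GDP 2006 = Nominal GDP 2006 = 1.52·510 + 32.29·806 + 21.72·799 = 44155.22.
Real GDP 2019 (at 2006 prices) = 1.52·322 + 32.29·1070 + 21.72·1234 = 61842.22.
Real growth = 61842.22/44155.22 − 1 = 0.4006.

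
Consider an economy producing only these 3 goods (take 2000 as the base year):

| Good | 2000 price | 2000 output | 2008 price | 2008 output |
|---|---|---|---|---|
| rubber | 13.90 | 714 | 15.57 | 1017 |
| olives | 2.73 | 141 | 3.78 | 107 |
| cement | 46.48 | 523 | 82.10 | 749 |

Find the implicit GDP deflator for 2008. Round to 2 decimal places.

157.86

Nominal GDP 2008 = 15.57·1017 + 3.78·107 + 82.10·749 = 77732.05.
Real GDP 2008 (at 2000 prices) = 13.90·1017 + 2.73·107 + 46.48·749 = 49241.93.
Deflator = Nominal/Real × 100 = 77732.05/49241.93 × 100 = 157.857.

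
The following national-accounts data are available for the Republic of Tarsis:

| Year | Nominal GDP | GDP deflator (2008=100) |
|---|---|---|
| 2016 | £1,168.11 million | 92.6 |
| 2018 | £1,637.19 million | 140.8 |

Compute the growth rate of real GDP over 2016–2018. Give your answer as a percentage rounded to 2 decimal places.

Deflate each year: 2016 → 1168.11/0.926 = 1261.46; 2018 → 1637.19/1.408 = 1162.78.
So real GDP changed by 1162.78/1261.46 − 1 = -0.0782, i.e. -7.82%.

-7.82%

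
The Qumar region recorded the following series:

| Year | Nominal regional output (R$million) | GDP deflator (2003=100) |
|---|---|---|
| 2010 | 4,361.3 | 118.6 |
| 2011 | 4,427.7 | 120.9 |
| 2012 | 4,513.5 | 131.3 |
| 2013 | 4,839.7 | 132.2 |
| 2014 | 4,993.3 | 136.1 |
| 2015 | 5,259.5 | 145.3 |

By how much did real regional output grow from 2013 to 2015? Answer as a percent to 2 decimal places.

-1.12%

Real regional output 2013 = 4839.7/1.322 = 3660.89.
Real regional output 2015 = 5259.5/1.453 = 3619.75.
Change = 3619.75/3660.89 − 1 = -0.0112.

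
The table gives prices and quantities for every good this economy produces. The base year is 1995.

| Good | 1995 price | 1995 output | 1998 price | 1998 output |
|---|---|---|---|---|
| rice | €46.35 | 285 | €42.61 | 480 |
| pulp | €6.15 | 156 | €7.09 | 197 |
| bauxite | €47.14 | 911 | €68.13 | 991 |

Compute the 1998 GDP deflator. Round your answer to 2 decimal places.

Nominal GDP 1998 = 42.61·480 + 7.09·197 + 68.13·991 = 89366.36.
Real GDP 1998 (at 1995 prices) = 46.35·480 + 6.15·197 + 47.14·991 = 70175.29.
Deflator = Nominal/Real × 100 = 89366.36/70175.29 × 100 = 127.347.

127.35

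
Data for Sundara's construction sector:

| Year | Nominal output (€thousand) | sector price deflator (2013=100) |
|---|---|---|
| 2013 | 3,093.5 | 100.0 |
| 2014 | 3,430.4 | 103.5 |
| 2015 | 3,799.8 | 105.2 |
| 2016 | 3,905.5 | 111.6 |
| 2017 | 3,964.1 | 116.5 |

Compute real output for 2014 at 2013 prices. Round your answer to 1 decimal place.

Real output 2014 = 3430.4 / 1.035 = 3314.40.

€3,314.4 thousand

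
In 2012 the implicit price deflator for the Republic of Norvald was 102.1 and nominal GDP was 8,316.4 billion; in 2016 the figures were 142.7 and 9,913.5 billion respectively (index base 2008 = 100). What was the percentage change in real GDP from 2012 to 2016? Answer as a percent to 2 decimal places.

-14.71%

Deflate each year: 2012 → 8316.4/1.021 = 8145.35; 2016 → 9913.5/1.427 = 6947.09.
So real GDP changed by 6947.09/8145.35 − 1 = -0.1471, i.e. -14.71%.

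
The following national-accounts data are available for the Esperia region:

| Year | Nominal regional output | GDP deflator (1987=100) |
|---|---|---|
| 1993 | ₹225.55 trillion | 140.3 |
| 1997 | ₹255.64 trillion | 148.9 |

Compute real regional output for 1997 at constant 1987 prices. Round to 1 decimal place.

Real regional output = Nominal / (GDP deflator/100) = 255.64 / 1.489 = 171.69.

₹171.7 trillion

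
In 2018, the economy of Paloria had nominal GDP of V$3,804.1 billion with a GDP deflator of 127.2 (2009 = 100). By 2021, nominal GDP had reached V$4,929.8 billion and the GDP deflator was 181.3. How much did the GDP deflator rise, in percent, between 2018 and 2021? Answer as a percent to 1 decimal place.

42.5%

Price-level change = 181.3 / 127.2 − 1 = 0.4253.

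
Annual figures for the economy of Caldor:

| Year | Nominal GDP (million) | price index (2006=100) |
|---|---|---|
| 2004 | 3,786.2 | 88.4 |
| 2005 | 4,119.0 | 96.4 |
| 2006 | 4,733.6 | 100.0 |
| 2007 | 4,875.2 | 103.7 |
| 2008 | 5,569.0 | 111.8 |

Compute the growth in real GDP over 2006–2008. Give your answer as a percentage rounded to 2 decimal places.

5.23%

Real GDP 2006 = 4733.6/1.000 = 4733.60.
Real GDP 2008 = 5569.0/1.118 = 4981.22.
Change = 4981.22/4733.60 − 1 = 0.0523.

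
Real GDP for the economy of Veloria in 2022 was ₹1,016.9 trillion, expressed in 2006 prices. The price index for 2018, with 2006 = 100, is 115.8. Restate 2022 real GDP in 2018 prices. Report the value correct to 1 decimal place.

₹1,177.6 trillion

Real GDP in 2018 prices = Real GDP in 2006 prices × (P_2018/P_2006) = 1016.9 × 1.158 = 1177.57.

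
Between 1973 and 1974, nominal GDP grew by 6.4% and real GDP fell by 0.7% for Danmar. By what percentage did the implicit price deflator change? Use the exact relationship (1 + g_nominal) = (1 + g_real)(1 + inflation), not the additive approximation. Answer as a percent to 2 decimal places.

7.15%

(1 + g_nom) = (1 + g_real)(1 + π), so π = 1.0640 / 0.9930 − 1 = 0.07150.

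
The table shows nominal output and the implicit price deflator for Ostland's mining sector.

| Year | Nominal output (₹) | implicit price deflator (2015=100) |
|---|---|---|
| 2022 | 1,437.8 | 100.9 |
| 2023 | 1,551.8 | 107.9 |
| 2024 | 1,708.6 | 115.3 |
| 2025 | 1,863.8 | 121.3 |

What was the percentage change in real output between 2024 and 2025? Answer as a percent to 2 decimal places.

Real output 2024 = 1708.6/1.153 = 1481.87.
Real output 2025 = 1863.8/1.213 = 1536.52.
Change = 1536.52/1481.87 − 1 = 0.0369.

3.69%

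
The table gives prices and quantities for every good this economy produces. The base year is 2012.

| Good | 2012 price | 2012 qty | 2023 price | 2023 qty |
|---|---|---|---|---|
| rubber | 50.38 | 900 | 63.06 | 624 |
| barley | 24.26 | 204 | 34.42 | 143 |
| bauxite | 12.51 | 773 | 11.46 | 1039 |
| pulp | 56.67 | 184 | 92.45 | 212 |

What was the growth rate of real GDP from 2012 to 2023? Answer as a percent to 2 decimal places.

-14.88%

Real GDP 2012 = Nominal GDP 2012 = 50.38·900 + 24.26·204 + 12.51·773 + 56.67·184 = 70388.55.
Real GDP 2023 (at 2012 prices) = 50.38·624 + 24.26·143 + 12.51·1039 + 56.67·212 = 59918.23.
Real growth = 59918.23/70388.55 − 1 = -0.1488.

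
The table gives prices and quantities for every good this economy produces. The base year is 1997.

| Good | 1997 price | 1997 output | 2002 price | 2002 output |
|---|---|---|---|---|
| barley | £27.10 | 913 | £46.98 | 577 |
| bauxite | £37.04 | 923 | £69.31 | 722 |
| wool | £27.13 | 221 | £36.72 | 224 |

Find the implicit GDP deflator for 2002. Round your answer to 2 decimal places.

176.19

Nominal GDP 2002 = 46.98·577 + 69.31·722 + 36.72·224 = 85374.56.
Real GDP 2002 (at 1997 prices) = 27.10·577 + 37.04·722 + 27.13·224 = 48456.70.
Deflator = Nominal/Real × 100 = 85374.56/48456.70 × 100 = 176.187.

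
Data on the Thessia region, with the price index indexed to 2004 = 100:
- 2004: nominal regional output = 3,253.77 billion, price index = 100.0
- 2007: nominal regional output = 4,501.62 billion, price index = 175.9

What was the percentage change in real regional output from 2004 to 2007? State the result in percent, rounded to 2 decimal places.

Real regional output 2004 = 3253.77 / 1.000 = 3253.77.
Real regional output 2007 = 4501.62 / 1.759 = 2559.19.
Real growth = 2559.19 / 3253.77 − 1 = -0.2135.

-21.35%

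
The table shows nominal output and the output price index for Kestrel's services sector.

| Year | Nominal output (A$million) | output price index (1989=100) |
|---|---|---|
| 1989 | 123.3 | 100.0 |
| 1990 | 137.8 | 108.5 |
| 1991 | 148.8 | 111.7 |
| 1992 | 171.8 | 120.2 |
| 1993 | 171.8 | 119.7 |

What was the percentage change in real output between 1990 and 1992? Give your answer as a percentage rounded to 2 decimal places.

12.54%

Real output 1990 = 137.8/1.085 = 127.00.
Real output 1992 = 171.8/1.202 = 142.93.
Change = 142.93/127.00 − 1 = 0.1254.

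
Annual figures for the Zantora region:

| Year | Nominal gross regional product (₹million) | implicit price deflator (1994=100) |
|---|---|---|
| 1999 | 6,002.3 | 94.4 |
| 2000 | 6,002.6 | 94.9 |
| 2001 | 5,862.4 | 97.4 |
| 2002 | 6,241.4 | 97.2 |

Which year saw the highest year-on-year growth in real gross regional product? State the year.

2000: real = 6002.6/0.949 = 6325.18; growth vs 1999 (6358.37) = -0.52%.
2001: real = 5862.4/0.974 = 6018.89; growth vs 2000 (6325.18) = -4.84%.
2002: real = 6241.4/0.972 = 6421.19; growth vs 2001 (6018.89) = 6.68%.

2002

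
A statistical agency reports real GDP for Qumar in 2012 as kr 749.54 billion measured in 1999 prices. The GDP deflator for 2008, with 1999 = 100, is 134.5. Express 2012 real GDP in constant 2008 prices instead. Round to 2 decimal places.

Real GDP in 2008 prices = Real GDP in 1999 prices × (P_2008/P_1999) = 749.54 × 1.345 = 1008.13.

kr 1,008.13 billion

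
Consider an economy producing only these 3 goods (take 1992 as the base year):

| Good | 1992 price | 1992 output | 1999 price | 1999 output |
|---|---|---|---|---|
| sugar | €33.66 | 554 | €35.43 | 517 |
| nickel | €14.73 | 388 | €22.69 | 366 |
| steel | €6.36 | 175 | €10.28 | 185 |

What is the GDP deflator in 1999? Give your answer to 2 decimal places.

119.00

Nominal GDP 1999 = 35.43·517 + 22.69·366 + 10.28·185 = 28523.65.
Real GDP 1999 (at 1992 prices) = 33.66·517 + 14.73·366 + 6.36·185 = 23970.00.
Deflator = Nominal/Real × 100 = 28523.65/23970.00 × 100 = 118.997.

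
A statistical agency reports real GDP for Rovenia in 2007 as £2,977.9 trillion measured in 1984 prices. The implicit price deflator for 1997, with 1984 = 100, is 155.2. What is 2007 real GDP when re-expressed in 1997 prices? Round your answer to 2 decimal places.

Real GDP in 1997 prices = Real GDP in 1984 prices × (P_1997/P_1984) = 2977.9 × 1.552 = 4621.70.

£4,621.70 trillion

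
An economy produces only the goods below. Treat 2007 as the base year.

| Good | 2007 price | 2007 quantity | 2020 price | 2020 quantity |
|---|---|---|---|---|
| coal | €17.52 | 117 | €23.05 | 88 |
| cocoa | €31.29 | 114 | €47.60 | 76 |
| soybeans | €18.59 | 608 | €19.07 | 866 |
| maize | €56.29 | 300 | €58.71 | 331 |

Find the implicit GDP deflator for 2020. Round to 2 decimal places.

Nominal GDP 2020 = 23.05·88 + 47.60·76 + 19.07·866 + 58.71·331 = 41593.63.
Real GDP 2020 (at 2007 prices) = 17.52·88 + 31.29·76 + 18.59·866 + 56.29·331 = 38650.73.
Deflator = Nominal/Real × 100 = 41593.63/38650.73 × 100 = 107.614.

107.61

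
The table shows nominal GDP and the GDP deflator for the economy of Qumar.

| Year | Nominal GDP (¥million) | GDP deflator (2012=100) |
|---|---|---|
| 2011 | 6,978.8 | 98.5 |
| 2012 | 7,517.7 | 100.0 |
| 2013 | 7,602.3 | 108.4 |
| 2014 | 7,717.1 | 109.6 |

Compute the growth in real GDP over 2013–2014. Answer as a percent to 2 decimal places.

Real GDP 2013 = 7602.3/1.084 = 7013.19.
Real GDP 2014 = 7717.1/1.096 = 7041.15.
Change = 7041.15/7013.19 − 1 = 0.0040.

0.40%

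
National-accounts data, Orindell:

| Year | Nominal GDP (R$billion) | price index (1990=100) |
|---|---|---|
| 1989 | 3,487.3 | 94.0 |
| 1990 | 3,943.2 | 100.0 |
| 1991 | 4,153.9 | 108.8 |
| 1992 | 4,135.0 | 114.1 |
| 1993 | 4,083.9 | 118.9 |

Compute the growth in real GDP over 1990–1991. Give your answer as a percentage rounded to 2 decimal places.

Real GDP 1990 = 3943.2/1.000 = 3943.20.
Real GDP 1991 = 4153.9/1.088 = 3817.92.
Change = 3817.92/3943.20 − 1 = -0.0318.

-3.18%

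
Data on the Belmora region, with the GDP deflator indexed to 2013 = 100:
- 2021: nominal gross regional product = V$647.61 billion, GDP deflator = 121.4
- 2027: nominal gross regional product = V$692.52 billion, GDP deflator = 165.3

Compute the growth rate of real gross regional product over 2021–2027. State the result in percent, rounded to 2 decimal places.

-21.46%

Deflate each year: 2021 → 647.61/1.214 = 533.45; 2027 → 692.52/1.653 = 418.95.
So real gross regional product changed by 418.95/533.45 − 1 = -0.2146, i.e. -21.46%.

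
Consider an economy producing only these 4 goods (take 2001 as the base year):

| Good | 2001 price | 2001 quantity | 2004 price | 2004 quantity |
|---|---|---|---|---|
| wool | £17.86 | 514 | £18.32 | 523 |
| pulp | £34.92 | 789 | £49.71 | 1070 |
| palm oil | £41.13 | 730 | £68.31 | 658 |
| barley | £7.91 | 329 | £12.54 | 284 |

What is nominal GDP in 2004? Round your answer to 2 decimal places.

£111280.40

Nominal GDP 2004 = Σ (p_2004 × q_2004) = 18.32·523 + 49.71·1070 + 68.31·658 + 12.54·284 = 111280.40.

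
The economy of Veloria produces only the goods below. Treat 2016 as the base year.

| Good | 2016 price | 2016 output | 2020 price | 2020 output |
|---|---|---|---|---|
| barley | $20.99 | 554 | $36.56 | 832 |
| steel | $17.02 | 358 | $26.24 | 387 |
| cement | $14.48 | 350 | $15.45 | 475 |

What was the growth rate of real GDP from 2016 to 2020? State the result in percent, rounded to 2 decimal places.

Real GDP 2016 = Nominal GDP 2016 = 20.99·554 + 17.02·358 + 14.48·350 = 22789.62.
Real GDP 2020 (at 2016 prices) = 20.99·832 + 17.02·387 + 14.48·475 = 30928.42.
Real growth = 30928.42/22789.62 − 1 = 0.3571.

35.71%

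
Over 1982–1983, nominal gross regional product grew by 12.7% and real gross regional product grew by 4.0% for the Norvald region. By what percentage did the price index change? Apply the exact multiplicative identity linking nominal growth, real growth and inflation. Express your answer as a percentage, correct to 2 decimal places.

8.37%

(1 + g_nom) = (1 + g_real)(1 + π), so π = 1.1270 / 1.0400 − 1 = 0.08365.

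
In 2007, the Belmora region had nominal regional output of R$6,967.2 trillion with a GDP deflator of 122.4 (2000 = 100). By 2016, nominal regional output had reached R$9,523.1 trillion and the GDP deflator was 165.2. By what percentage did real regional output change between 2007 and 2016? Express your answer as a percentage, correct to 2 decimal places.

1.27%

Deflate each year: 2007 → 6967.2/1.224 = 5692.16; 2016 → 9523.1/1.652 = 5764.59.
So real regional output changed by 5764.59/5692.16 − 1 = 0.0127, i.e. 1.27%.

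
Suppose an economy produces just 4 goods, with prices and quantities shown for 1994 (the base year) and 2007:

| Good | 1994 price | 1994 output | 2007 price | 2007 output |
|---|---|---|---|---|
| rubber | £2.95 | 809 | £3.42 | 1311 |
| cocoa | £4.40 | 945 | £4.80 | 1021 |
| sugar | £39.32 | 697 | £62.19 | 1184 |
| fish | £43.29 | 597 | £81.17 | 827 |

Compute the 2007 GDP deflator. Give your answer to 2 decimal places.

165.51

Nominal GDP 2007 = 3.42·1311 + 4.80·1021 + 62.19·1184 + 81.17·827 = 150144.97.
Real GDP 2007 (at 1994 prices) = 2.95·1311 + 4.40·1021 + 39.32·1184 + 43.29·827 = 90715.56.
Deflator = Nominal/Real × 100 = 150144.97/90715.56 × 100 = 165.512.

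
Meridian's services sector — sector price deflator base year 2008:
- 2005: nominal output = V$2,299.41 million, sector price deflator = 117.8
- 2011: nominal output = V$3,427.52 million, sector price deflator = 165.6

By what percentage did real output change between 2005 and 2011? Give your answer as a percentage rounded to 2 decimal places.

Deflate each year: 2005 → 2299.41/1.178 = 1951.96; 2011 → 3427.52/1.656 = 2069.76.
So real output changed by 2069.76/1951.96 − 1 = 0.0603, i.e. 6.03%.

6.03%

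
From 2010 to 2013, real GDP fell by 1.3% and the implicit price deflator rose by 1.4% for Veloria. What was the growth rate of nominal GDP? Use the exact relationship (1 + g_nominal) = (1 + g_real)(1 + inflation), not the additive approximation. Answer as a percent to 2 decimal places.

(1 + g_nom) = (1 + g_real)(1 + π) = 0.9870 × 1.0140 = 1.00082.

0.08%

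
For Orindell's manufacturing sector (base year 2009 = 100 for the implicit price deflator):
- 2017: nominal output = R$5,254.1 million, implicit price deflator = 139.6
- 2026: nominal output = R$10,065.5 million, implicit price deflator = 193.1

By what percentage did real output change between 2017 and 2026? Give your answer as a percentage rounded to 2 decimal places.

38.50%

Real output 2017 = 5254.1 / 1.396 = 3763.68.
Real output 2026 = 10065.5 / 1.931 = 5212.58.
Real growth = 5212.58 / 3763.68 − 1 = 0.3850.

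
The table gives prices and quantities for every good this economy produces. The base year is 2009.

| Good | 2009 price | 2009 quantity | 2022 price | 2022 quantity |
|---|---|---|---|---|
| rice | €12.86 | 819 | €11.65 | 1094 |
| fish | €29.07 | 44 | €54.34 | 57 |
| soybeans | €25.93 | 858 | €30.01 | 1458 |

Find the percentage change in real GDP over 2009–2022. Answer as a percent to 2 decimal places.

Real GDP 2009 = Nominal GDP 2009 = 12.86·819 + 29.07·44 + 25.93·858 = 34059.36.
Real GDP 2022 (at 2009 prices) = 12.86·1094 + 29.07·57 + 25.93·1458 = 53531.77.
Real growth = 53531.77/34059.36 − 1 = 0.5717.

57.17%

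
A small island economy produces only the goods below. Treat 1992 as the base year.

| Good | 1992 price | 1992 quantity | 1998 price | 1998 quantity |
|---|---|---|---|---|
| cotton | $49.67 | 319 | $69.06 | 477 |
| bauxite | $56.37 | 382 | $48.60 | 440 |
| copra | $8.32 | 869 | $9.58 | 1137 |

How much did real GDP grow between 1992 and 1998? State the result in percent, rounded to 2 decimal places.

Real GDP 1992 = Nominal GDP 1992 = 49.67·319 + 56.37·382 + 8.32·869 = 44608.15.
Real GDP 1998 (at 1992 prices) = 49.67·477 + 56.37·440 + 8.32·1137 = 57955.23.
Real growth = 57955.23/44608.15 − 1 = 0.2992.

29.92%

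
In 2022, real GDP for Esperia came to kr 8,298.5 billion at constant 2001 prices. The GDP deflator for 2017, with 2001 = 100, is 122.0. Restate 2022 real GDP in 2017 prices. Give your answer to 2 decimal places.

Real GDP in 2017 prices = Real GDP in 2001 prices × (P_2017/P_2001) = 8298.5 × 1.220 = 10124.17.

kr 10,124.17 billion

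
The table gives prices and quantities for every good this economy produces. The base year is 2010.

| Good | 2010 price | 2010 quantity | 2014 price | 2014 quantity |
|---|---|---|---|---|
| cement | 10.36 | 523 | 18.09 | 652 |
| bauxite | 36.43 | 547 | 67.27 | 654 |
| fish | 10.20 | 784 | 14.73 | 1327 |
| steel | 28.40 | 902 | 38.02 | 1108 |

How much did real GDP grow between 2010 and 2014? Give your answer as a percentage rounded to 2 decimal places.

28.19%

Real GDP 2010 = Nominal GDP 2010 = 10.36·523 + 36.43·547 + 10.20·784 + 28.40·902 = 58959.09.
Real GDP 2014 (at 2010 prices) = 10.36·652 + 36.43·654 + 10.20·1327 + 28.40·1108 = 75582.54.
Real growth = 75582.54/58959.09 − 1 = 0.2819.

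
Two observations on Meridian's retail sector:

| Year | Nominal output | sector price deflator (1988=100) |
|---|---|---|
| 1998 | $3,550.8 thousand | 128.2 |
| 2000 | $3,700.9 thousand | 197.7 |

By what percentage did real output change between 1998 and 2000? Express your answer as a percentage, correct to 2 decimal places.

-32.41%

Real output 1998 = 3550.8 / 1.282 = 2769.73.
Real output 2000 = 3700.9 / 1.977 = 1871.98.
Real growth = 1871.98 / 2769.73 − 1 = -0.3241.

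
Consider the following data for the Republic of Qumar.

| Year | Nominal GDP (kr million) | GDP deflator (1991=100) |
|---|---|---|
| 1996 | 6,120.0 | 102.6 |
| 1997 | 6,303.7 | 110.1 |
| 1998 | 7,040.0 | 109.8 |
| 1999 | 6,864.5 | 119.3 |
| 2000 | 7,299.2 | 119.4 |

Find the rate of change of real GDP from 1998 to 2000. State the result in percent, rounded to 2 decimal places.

Real GDP 1998 = 7040.0/1.098 = 6411.66.
Real GDP 2000 = 7299.2/1.194 = 6113.23.
Change = 6113.23/6411.66 − 1 = -0.0465.

-4.65%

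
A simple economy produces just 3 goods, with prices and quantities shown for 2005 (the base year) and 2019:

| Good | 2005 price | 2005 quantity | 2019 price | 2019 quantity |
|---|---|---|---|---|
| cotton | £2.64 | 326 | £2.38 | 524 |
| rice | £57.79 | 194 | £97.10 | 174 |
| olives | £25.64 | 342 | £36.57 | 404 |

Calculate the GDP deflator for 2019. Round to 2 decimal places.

Nominal GDP 2019 = 2.38·524 + 97.10·174 + 36.57·404 = 32916.80.
Real GDP 2019 (at 2005 prices) = 2.64·524 + 57.79·174 + 25.64·404 = 21797.38.
Deflator = Nominal/Real × 100 = 32916.80/21797.38 × 100 = 151.013.

151.01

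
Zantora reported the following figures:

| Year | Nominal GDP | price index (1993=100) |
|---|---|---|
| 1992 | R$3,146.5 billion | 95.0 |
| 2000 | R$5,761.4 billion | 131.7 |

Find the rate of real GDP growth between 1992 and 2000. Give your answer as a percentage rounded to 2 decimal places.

Real GDP 1992 = 3146.5 / 0.950 = 3312.11.
Real GDP 2000 = 5761.4 / 1.317 = 4374.64.
Real growth = 4374.64 / 3312.11 − 1 = 0.3208.

32.08%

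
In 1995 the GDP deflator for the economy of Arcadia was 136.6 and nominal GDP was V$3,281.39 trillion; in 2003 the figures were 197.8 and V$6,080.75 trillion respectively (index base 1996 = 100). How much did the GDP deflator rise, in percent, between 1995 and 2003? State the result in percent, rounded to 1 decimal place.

Price-level change = 197.8 / 136.6 − 1 = 0.4480.

44.8%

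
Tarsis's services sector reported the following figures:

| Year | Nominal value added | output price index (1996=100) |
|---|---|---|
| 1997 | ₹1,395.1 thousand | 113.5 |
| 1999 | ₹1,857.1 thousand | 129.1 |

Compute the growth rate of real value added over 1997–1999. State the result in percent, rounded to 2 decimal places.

Deflate each year: 1997 → 1395.1/1.135 = 1229.16; 1999 → 1857.1/1.291 = 1438.50.
So real value added changed by 1438.50/1229.16 − 1 = 0.1703, i.e. 17.03%.

17.03%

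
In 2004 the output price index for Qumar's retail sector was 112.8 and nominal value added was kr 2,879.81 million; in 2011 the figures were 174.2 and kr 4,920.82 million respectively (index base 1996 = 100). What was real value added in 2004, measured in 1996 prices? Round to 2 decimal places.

Real value added = Nominal / (output price index/100) = 2879.81 / 1.128 = 2553.02.

kr 2,553.02 million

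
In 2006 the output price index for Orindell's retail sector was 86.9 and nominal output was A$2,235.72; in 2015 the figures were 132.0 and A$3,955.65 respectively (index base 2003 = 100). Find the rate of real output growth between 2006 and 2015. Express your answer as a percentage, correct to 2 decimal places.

16.48%

Real output 2006 = 2235.72 / 0.869 = 2572.75.
Real output 2015 = 3955.65 / 1.320 = 2996.70.
Real growth = 2996.70 / 2572.75 − 1 = 0.1648.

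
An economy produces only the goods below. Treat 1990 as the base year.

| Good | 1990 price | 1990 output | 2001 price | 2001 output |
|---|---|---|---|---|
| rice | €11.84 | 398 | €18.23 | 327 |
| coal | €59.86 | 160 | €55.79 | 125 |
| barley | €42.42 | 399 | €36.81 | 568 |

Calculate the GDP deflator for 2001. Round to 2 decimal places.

Nominal GDP 2001 = 18.23·327 + 55.79·125 + 36.81·568 = 33843.04.
Real GDP 2001 (at 1990 prices) = 11.84·327 + 59.86·125 + 42.42·568 = 35448.74.
Deflator = Nominal/Real × 100 = 33843.04/35448.74 × 100 = 95.470.

95.47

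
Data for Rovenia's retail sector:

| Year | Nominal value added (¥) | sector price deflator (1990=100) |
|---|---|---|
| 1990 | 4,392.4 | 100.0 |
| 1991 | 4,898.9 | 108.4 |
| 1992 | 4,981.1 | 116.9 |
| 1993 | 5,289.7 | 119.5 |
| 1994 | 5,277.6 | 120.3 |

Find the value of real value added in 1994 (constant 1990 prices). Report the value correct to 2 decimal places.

Real value added 1994 = 5277.6 / 1.203 = 4387.03.

¥4,387.03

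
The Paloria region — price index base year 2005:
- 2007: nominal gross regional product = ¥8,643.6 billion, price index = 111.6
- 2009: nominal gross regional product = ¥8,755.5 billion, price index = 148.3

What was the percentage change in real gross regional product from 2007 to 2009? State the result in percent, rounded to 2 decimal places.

Deflate each year: 2007 → 8643.6/1.116 = 7745.16; 2009 → 8755.5/1.483 = 5903.91.
So real gross regional product changed by 5903.91/7745.16 − 1 = -0.2377, i.e. -23.77%.

-23.77%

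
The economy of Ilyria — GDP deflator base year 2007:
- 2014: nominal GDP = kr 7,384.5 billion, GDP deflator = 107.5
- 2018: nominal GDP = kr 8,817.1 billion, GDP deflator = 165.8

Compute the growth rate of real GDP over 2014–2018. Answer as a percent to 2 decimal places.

-22.58%

Deflate each year: 2014 → 7384.5/1.075 = 6869.30; 2018 → 8817.1/1.658 = 5317.91.
So real GDP changed by 5317.91/6869.30 − 1 = -0.2258, i.e. -22.58%.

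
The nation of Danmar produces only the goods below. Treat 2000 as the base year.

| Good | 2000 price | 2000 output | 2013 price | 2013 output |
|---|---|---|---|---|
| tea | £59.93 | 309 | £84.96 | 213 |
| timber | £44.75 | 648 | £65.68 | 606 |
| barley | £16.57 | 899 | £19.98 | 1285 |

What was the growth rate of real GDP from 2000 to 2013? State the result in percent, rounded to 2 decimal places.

Real GDP 2000 = Nominal GDP 2000 = 59.93·309 + 44.75·648 + 16.57·899 = 62412.80.
Real GDP 2013 (at 2000 prices) = 59.93·213 + 44.75·606 + 16.57·1285 = 61176.04.
Real growth = 61176.04/62412.80 − 1 = -0.0198.

-1.98%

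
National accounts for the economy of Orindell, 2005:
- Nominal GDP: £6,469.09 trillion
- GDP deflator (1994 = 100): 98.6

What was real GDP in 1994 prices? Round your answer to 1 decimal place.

Real GDP = Nominal / (GDP deflator/100) = 6469.09 / 0.986 = 6560.94.

£6,560.9 trillion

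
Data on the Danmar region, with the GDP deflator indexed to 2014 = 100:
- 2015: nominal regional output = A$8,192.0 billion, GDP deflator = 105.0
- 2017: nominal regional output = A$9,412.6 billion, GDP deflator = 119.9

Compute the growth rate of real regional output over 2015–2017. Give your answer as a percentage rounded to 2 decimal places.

Real regional output 2015 = 8192.0 / 1.050 = 7801.90.
Real regional output 2017 = 9412.6 / 1.199 = 7850.38.
Real growth = 7850.38 / 7801.90 − 1 = 0.0062.

0.62%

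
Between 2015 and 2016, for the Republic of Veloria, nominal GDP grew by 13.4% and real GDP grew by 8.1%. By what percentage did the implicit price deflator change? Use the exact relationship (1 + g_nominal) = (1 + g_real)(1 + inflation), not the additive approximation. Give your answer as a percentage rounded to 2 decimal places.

4.90%

(1 + g_nom) = (1 + g_real)(1 + π), so π = 1.1340 / 1.0810 − 1 = 0.04903.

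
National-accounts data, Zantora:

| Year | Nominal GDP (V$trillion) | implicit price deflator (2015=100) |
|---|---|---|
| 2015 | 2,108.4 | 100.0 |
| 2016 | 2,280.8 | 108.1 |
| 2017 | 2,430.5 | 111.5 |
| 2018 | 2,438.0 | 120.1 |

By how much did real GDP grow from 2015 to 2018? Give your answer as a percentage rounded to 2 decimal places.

Real GDP 2015 = 2108.4/1.000 = 2108.40.
Real GDP 2018 = 2438.0/1.201 = 2029.98.
Change = 2029.98/2108.40 − 1 = -0.0372.

-3.72%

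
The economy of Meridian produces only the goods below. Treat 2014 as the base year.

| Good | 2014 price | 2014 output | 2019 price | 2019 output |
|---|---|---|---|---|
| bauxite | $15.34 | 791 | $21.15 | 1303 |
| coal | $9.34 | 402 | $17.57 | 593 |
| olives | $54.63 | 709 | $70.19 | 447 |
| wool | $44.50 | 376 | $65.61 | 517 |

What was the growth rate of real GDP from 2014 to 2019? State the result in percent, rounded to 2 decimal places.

Real GDP 2014 = Nominal GDP 2014 = 15.34·791 + 9.34·402 + 54.63·709 + 44.50·376 = 71353.29.
Real GDP 2019 (at 2014 prices) = 15.34·1303 + 9.34·593 + 54.63·447 + 44.50·517 = 72952.75.
Real growth = 72952.75/71353.29 − 1 = 0.0224.

2.24%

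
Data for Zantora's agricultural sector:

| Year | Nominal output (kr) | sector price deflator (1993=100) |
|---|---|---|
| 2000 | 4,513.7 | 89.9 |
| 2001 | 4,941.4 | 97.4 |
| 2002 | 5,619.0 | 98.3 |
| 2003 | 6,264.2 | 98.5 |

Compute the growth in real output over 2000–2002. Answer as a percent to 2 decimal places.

Real output 2000 = 4513.7/0.899 = 5020.80.
Real output 2002 = 5619.0/0.983 = 5716.17.
Change = 5716.17/5020.80 − 1 = 0.1385.

13.85%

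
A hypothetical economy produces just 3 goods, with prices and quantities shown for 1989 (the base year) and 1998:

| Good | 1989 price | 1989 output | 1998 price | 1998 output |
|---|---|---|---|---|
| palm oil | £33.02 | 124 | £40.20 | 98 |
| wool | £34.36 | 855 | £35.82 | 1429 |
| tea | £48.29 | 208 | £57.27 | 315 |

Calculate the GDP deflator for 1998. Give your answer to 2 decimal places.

Nominal GDP 1998 = 40.20·98 + 35.82·1429 + 57.27·315 = 73166.43.
Real GDP 1998 (at 1989 prices) = 33.02·98 + 34.36·1429 + 48.29·315 = 67547.75.
Deflator = Nominal/Real × 100 = 73166.43/67547.75 × 100 = 108.318.

108.32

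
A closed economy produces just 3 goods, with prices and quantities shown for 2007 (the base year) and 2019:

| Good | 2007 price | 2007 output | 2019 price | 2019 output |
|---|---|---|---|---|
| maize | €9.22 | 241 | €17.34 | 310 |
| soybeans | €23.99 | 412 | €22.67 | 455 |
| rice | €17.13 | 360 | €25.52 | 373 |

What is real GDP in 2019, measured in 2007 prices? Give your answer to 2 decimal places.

Real GDP 2019 = Σ (p_2007 × q_2019) = 9.22·310 + 23.99·455 + 17.13·373 = 20163.14.

€20163.14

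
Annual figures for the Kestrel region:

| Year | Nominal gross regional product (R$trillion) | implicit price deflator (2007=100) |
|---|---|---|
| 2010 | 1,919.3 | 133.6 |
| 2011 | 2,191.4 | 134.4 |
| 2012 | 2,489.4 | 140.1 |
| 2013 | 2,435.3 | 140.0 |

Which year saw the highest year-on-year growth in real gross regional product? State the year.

2011

2011: real = 2191.4/1.344 = 1630.51; growth vs 2010 (1436.60) = 13.50%.
2012: real = 2489.4/1.401 = 1776.87; growth vs 2011 (1630.51) = 8.98%.
2013: real = 2435.3/1.400 = 1739.50; growth vs 2012 (1776.87) = -2.10%.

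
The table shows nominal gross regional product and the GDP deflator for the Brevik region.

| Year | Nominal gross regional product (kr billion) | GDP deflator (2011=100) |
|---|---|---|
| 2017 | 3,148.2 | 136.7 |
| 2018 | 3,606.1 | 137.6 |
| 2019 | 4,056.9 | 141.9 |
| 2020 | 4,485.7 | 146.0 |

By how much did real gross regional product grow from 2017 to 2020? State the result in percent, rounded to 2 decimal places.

Real gross regional product 2017 = 3148.2/1.367 = 2303.00.
Real gross regional product 2020 = 4485.7/1.460 = 3072.40.
Change = 3072.40/2303.00 − 1 = 0.3341.

33.41%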